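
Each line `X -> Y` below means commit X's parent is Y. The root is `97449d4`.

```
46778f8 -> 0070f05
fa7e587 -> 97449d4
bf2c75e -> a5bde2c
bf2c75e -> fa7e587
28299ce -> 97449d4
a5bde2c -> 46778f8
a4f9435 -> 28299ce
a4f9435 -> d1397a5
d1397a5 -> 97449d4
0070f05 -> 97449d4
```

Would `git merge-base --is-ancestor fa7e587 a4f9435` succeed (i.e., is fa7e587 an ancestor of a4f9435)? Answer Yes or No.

Ancestors of a4f9435: {28299ce, 97449d4, a4f9435, d1397a5}.
fa7e587 is not in that set, so it is not an ancestor of a4f9435.

No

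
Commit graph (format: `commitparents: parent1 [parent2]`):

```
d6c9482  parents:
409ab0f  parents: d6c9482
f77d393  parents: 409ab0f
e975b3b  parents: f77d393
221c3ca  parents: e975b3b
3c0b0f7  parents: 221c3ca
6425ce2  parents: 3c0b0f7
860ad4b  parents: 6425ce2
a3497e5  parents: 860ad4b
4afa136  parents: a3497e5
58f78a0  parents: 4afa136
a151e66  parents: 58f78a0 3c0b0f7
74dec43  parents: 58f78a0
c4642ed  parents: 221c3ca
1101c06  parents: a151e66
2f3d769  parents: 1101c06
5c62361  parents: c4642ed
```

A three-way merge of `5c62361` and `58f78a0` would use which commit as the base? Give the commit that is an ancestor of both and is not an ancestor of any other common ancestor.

221c3ca

Ancestors of 5c62361: {221c3ca, 409ab0f, 5c62361, c4642ed, d6c9482, e975b3b, f77d393}.
Ancestors of 58f78a0: {221c3ca, 3c0b0f7, 409ab0f, 4afa136, 58f78a0, 6425ce2, 860ad4b, a3497e5, d6c9482, e975b3b, f77d393}.
Common ancestors: {221c3ca, 409ab0f, d6c9482, e975b3b, f77d393}.
Among these, 221c3ca is not an ancestor of any other common ancestor — it is the merge base.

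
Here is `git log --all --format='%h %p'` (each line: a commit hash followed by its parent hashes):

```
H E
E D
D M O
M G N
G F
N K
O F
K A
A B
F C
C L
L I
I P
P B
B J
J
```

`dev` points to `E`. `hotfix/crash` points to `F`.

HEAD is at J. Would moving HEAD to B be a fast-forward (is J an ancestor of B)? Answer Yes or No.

A fast-forward from J to B is possible iff J is an ancestor of B.
Ancestors of B: {B, J}.
J is among them, so fast-forward is possible.

Yes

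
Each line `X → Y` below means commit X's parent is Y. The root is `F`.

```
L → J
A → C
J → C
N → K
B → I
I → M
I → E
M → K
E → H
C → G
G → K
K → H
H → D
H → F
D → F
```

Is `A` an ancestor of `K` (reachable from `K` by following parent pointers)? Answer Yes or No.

Ancestors of K: {D, F, H, K}.
A is not in that set, so it is not an ancestor of K.

No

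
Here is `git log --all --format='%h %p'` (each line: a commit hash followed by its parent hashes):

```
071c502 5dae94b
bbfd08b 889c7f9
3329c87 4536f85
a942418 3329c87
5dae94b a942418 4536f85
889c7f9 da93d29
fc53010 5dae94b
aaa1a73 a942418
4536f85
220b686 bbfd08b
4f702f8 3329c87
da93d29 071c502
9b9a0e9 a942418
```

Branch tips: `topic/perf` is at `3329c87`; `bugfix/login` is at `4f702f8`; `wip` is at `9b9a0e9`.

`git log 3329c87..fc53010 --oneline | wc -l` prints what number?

3

Reachable from fc53010: {3329c87, 4536f85, 5dae94b, a942418, fc53010}.
Reachable from 3329c87: {3329c87, 4536f85}.
In fc53010's history but not 3329c87's: {5dae94b, a942418, fc53010} — 3 commits.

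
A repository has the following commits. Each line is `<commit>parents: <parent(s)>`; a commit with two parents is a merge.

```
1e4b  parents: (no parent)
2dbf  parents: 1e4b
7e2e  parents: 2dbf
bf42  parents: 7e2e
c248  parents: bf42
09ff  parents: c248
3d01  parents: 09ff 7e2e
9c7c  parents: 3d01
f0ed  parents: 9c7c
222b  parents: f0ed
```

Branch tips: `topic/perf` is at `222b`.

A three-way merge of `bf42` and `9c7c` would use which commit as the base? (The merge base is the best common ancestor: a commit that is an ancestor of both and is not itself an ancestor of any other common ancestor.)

Ancestors of bf42: {1e4b, 2dbf, 7e2e, bf42}.
Ancestors of 9c7c: {09ff, 1e4b, 2dbf, 3d01, 7e2e, 9c7c, bf42, c248}.
Common ancestors: {1e4b, 2dbf, 7e2e, bf42}.
Among these, bf42 is not an ancestor of any other common ancestor — it is the merge base.

bf42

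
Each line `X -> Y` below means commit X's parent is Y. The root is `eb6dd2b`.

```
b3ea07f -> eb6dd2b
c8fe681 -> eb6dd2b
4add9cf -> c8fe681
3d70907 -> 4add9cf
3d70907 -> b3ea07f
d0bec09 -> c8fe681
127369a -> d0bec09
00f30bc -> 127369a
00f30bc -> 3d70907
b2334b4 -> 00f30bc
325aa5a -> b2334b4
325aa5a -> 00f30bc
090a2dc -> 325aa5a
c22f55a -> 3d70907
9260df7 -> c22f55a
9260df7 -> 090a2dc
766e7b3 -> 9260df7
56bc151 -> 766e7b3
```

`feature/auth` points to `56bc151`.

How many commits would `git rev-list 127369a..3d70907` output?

Reachable from 3d70907: {3d70907, 4add9cf, b3ea07f, c8fe681, eb6dd2b}.
Reachable from 127369a: {127369a, c8fe681, d0bec09, eb6dd2b}.
In 3d70907's history but not 127369a's: {3d70907, 4add9cf, b3ea07f} — 3 commits.

3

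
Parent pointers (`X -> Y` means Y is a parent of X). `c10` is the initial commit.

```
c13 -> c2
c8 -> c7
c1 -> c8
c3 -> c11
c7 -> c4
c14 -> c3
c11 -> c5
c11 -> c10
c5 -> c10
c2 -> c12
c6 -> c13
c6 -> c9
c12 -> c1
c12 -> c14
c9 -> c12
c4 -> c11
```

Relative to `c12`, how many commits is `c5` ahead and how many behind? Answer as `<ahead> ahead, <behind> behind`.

0 ahead, 8 behind

Reachable from c5: {c10, c5}.
Reachable from c12: {c1, c10, c11, c12, c14, c3, c4, c5, c7, c8}.
Only in c5's history (ahead): {} — 0.
Only in c12's history (behind): {c1, c11, c12, c14, c3, c4, c7, c8} — 8.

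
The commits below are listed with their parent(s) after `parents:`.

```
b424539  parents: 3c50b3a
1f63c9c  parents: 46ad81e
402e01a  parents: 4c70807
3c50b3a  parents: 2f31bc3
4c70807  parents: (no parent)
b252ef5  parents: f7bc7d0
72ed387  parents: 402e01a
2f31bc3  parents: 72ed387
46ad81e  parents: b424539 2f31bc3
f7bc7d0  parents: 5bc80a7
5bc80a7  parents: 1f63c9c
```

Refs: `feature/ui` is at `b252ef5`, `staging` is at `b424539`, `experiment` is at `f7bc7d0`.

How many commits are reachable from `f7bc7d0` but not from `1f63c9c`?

2

Reachable from f7bc7d0: {1f63c9c, 2f31bc3, 3c50b3a, 402e01a, 46ad81e, 4c70807, 5bc80a7, 72ed387, b424539, f7bc7d0}.
Reachable from 1f63c9c: {1f63c9c, 2f31bc3, 3c50b3a, 402e01a, 46ad81e, 4c70807, 72ed387, b424539}.
In f7bc7d0's history but not 1f63c9c's: {5bc80a7, f7bc7d0} — 2 commits.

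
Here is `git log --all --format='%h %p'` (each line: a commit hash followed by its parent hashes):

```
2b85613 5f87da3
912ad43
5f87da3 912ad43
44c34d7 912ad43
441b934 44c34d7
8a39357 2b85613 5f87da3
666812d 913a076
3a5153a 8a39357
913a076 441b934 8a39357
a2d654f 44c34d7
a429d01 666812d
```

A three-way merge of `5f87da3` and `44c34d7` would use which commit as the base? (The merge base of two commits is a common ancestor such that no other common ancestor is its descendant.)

Ancestors of 5f87da3: {5f87da3, 912ad43}.
Ancestors of 44c34d7: {44c34d7, 912ad43}.
Common ancestors: {912ad43}.
The only common ancestor is 912ad43, so it is the merge base.

912ad43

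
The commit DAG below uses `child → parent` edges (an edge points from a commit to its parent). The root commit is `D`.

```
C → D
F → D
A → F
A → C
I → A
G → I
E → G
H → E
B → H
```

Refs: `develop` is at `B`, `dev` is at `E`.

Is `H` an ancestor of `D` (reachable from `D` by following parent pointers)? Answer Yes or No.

Ancestors of D: {D}.
H is not in that set, so it is not an ancestor of D.

No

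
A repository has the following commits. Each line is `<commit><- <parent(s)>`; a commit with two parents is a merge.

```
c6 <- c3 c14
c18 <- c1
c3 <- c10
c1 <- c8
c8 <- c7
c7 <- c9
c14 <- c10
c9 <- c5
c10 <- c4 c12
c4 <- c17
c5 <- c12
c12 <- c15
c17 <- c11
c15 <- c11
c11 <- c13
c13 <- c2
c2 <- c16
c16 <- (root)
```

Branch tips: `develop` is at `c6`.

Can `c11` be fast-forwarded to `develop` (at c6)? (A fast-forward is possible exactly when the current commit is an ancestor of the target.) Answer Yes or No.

A fast-forward from c11 to c6 is possible iff c11 is an ancestor of c6.
Ancestors of c6: {c10, c11, c12, c13, c14, c15, c16, c17, c2, c3, c4, c6}.
c11 is among them, so fast-forward is possible.

Yes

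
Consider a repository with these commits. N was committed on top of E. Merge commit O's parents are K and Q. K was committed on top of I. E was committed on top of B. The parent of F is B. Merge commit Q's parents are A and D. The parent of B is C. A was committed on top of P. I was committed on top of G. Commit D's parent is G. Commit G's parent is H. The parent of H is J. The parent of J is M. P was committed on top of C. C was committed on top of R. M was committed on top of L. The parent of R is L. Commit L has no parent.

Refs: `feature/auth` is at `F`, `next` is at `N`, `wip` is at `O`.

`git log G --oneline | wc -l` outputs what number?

5

Walking parent pointers from G: reachable set = {G, H, J, L, M}.
That is 5 commits.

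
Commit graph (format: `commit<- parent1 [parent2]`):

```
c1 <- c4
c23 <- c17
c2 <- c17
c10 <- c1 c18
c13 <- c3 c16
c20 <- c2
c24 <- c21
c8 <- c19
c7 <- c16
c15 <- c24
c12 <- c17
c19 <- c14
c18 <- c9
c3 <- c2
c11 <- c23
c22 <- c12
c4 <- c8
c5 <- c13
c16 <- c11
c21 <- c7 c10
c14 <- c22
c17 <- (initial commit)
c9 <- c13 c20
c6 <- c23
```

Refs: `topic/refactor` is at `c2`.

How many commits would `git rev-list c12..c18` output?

9

Reachable from c18: {c11, c13, c16, c17, c18, c2, c20, c23, c3, c9}.
Reachable from c12: {c12, c17}.
In c18's history but not c12's: {c11, c13, c16, c18, c2, c20, c23, c3, c9} — 9 commits.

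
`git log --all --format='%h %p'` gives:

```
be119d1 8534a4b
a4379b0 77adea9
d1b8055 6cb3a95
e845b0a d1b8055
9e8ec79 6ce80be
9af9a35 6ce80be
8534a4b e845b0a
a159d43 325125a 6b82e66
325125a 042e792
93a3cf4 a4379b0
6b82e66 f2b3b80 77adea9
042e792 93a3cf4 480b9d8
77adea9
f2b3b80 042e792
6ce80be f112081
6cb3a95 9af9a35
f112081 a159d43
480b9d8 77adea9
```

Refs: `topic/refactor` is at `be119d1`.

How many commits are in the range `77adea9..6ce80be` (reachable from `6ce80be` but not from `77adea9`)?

10

Reachable from 6ce80be: {042e792, 325125a, 480b9d8, 6b82e66, 6ce80be, 77adea9, 93a3cf4, a159d43, a4379b0, f112081, f2b3b80}.
Reachable from 77adea9: {77adea9}.
In 6ce80be's history but not 77adea9's: {042e792, 325125a, 480b9d8, 6b82e66, 6ce80be, 93a3cf4, a159d43, a4379b0, f112081, f2b3b80} — 10 commits.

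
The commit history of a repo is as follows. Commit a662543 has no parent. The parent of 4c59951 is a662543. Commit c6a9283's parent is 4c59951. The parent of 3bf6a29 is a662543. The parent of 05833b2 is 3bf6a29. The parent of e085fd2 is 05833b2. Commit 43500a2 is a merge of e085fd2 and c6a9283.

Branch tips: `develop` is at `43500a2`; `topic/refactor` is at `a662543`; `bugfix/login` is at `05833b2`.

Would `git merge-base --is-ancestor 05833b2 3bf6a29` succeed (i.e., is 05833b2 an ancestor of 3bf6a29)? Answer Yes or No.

Ancestors of 3bf6a29: {3bf6a29, a662543}.
05833b2 is not in that set, so it is not an ancestor of 3bf6a29.

No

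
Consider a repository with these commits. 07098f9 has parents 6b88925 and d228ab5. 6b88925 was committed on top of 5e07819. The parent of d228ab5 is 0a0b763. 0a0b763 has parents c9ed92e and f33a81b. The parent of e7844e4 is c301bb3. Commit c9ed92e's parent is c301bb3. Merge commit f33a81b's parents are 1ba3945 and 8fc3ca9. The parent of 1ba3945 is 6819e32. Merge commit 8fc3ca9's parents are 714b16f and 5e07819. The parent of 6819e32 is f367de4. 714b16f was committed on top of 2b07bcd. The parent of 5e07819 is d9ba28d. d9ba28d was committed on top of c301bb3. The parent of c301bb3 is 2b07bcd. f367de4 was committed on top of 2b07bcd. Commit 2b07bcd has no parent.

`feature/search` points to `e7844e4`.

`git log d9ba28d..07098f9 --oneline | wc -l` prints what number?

Reachable from 07098f9: {07098f9, 0a0b763, 1ba3945, 2b07bcd, 5e07819, 6819e32, 6b88925, 714b16f, 8fc3ca9, c301bb3, c9ed92e, d228ab5, d9ba28d, f33a81b, f367de4}.
Reachable from d9ba28d: {2b07bcd, c301bb3, d9ba28d}.
In 07098f9's history but not d9ba28d's: {07098f9, 0a0b763, 1ba3945, 5e07819, 6819e32, 6b88925, 714b16f, 8fc3ca9, c9ed92e, d228ab5, f33a81b, f367de4} — 12 commits.

12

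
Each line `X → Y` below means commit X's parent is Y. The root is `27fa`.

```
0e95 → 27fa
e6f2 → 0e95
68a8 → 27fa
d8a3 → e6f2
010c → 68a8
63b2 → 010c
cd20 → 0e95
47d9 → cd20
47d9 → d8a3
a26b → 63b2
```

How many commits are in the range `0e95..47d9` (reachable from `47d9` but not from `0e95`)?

Reachable from 47d9: {0e95, 27fa, 47d9, cd20, d8a3, e6f2}.
Reachable from 0e95: {0e95, 27fa}.
In 47d9's history but not 0e95's: {47d9, cd20, d8a3, e6f2} — 4 commits.

4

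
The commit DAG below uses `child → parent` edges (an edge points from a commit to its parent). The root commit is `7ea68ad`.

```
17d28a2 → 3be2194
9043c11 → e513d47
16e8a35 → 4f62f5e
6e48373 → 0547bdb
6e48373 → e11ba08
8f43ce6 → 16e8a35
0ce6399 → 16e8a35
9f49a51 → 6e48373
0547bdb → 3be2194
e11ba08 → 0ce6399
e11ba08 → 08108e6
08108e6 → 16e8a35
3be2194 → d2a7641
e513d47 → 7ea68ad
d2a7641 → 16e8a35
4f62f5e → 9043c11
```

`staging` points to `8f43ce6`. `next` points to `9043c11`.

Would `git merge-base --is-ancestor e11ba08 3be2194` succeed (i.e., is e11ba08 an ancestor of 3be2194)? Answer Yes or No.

Ancestors of 3be2194: {16e8a35, 3be2194, 4f62f5e, 7ea68ad, 9043c11, d2a7641, e513d47}.
e11ba08 is not in that set, so it is not an ancestor of 3be2194.

No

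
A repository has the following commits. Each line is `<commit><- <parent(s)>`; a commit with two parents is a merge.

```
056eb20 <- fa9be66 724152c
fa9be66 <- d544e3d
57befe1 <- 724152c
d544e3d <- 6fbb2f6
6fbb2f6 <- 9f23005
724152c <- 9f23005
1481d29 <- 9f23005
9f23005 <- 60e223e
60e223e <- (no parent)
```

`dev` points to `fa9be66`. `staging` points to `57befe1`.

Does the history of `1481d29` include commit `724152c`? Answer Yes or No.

Ancestors of 1481d29: {1481d29, 60e223e, 9f23005}.
724152c is not in that set, so it is not an ancestor of 1481d29.

No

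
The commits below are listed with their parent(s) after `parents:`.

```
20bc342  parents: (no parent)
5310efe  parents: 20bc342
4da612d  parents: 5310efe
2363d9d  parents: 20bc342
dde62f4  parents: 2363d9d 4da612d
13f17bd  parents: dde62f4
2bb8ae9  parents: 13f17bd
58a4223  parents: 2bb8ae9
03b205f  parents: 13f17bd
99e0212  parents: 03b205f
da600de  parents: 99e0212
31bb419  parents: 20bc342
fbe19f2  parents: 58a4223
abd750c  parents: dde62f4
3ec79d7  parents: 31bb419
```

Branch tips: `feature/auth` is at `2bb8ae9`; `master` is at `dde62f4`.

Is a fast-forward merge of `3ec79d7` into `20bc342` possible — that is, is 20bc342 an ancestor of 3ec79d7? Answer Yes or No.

A fast-forward from 20bc342 to 3ec79d7 is possible iff 20bc342 is an ancestor of 3ec79d7.
Ancestors of 3ec79d7: {20bc342, 31bb419, 3ec79d7}.
20bc342 is among them, so fast-forward is possible.

Yes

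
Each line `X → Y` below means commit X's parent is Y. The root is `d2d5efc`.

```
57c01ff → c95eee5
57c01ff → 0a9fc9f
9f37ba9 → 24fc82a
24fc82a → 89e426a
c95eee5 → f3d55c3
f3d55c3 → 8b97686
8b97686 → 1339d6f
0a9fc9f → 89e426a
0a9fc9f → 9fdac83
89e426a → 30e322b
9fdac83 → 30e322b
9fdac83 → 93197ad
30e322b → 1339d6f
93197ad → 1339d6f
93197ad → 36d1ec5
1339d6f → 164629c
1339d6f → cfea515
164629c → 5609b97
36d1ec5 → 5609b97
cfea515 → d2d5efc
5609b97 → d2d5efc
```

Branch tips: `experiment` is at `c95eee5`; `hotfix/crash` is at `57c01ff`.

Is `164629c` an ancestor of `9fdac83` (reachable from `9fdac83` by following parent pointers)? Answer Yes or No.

Ancestors of 9fdac83 (commits reachable by following parents): {1339d6f, 164629c, 30e322b, 36d1ec5, 5609b97, 93197ad, 9fdac83, cfea515, d2d5efc}.
164629c is in that set, so it is an ancestor of 9fdac83.

Yes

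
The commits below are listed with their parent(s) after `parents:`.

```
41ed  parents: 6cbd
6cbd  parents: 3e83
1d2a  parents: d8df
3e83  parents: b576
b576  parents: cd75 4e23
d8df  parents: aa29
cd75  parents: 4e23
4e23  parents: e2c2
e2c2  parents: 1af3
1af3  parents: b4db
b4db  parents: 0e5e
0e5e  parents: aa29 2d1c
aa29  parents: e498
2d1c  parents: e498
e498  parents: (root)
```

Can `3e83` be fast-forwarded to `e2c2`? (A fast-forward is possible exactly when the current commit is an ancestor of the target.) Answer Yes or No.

A fast-forward from 3e83 to e2c2 is possible iff 3e83 is an ancestor of e2c2.
Ancestors of e2c2: {0e5e, 1af3, 2d1c, aa29, b4db, e2c2, e498}.
3e83 is not among them, so fast-forward is not possible.

No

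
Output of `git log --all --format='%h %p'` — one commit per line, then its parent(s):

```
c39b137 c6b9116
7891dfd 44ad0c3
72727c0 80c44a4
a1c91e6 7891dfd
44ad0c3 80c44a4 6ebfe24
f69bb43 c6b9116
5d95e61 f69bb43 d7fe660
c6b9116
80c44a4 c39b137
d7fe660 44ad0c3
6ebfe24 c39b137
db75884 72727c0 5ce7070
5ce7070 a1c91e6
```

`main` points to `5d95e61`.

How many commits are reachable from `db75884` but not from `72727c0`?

Reachable from db75884: {44ad0c3, 5ce7070, 6ebfe24, 72727c0, 7891dfd, 80c44a4, a1c91e6, c39b137, c6b9116, db75884}.
Reachable from 72727c0: {72727c0, 80c44a4, c39b137, c6b9116}.
In db75884's history but not 72727c0's: {44ad0c3, 5ce7070, 6ebfe24, 7891dfd, a1c91e6, db75884} — 6 commits.

6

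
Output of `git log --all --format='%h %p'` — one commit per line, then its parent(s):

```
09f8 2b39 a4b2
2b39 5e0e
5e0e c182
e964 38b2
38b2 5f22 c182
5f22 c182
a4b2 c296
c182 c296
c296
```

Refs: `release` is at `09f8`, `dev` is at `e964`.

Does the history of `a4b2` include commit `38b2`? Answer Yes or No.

No

Ancestors of a4b2: {a4b2, c296}.
38b2 is not in that set, so it is not an ancestor of a4b2.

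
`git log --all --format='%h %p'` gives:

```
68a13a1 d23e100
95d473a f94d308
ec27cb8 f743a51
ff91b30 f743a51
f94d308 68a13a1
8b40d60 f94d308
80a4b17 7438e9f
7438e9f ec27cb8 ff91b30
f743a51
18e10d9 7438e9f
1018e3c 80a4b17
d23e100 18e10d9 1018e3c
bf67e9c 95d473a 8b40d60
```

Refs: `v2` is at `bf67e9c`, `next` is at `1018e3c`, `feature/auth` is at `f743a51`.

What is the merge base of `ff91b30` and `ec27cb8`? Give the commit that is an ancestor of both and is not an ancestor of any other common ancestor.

f743a51

Ancestors of ff91b30: {f743a51, ff91b30}.
Ancestors of ec27cb8: {ec27cb8, f743a51}.
Common ancestors: {f743a51}.
The only common ancestor is f743a51, so it is the merge base.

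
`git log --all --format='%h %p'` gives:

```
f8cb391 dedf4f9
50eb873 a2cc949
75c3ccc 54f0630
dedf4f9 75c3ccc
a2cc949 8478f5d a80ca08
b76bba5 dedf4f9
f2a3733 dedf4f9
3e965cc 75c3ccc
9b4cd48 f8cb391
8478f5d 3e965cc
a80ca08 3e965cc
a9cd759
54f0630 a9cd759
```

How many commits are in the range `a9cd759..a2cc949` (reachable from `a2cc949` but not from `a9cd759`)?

Reachable from a2cc949: {3e965cc, 54f0630, 75c3ccc, 8478f5d, a2cc949, a80ca08, a9cd759}.
Reachable from a9cd759: {a9cd759}.
In a2cc949's history but not a9cd759's: {3e965cc, 54f0630, 75c3ccc, 8478f5d, a2cc949, a80ca08} — 6 commits.

6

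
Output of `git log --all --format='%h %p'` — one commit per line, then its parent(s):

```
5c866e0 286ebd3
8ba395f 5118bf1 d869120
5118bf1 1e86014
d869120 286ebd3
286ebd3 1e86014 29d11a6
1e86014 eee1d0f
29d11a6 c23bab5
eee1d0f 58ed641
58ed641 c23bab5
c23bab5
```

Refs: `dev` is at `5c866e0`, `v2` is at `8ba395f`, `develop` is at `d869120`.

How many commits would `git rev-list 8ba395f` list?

Walking parent pointers from 8ba395f: reachable set = {1e86014, 286ebd3, 29d11a6, 5118bf1, 58ed641, 8ba395f, c23bab5, d869120, eee1d0f}.
That is 9 commits.

9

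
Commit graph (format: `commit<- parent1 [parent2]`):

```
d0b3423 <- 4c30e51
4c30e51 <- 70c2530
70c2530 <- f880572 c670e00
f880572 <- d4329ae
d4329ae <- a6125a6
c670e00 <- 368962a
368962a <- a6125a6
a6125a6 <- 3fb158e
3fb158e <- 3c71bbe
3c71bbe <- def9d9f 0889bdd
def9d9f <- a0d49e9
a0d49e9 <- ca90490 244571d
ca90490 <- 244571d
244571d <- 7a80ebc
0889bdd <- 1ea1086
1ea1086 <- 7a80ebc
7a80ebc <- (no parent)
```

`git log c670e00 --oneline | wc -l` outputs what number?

Walking parent pointers from c670e00: reachable set = {0889bdd, 1ea1086, 244571d, 368962a, 3c71bbe, 3fb158e, 7a80ebc, a0d49e9, a6125a6, c670e00, ca90490, def9d9f}.
That is 12 commits.

12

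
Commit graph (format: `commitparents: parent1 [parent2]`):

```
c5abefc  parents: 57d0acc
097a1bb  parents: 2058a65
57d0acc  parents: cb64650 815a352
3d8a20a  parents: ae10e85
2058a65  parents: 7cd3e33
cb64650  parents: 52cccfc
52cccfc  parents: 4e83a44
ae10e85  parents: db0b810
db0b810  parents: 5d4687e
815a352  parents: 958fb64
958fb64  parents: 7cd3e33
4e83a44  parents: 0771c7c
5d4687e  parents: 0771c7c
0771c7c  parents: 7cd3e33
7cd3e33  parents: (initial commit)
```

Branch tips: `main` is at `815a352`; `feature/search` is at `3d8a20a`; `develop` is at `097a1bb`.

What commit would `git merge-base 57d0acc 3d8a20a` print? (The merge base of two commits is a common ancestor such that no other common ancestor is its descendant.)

Ancestors of 57d0acc: {0771c7c, 4e83a44, 52cccfc, 57d0acc, 7cd3e33, 815a352, 958fb64, cb64650}.
Ancestors of 3d8a20a: {0771c7c, 3d8a20a, 5d4687e, 7cd3e33, ae10e85, db0b810}.
Common ancestors: {0771c7c, 7cd3e33}.
Among these, 0771c7c is not an ancestor of any other common ancestor — it is the merge base.

0771c7c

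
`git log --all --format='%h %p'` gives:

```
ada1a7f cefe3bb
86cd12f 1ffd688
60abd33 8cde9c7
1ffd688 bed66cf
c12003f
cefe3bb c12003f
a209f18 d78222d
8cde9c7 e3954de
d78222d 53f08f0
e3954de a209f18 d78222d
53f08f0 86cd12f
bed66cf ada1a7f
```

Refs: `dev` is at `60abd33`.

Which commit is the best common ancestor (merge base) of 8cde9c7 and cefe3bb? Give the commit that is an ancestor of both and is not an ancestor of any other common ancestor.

Ancestors of 8cde9c7: {1ffd688, 53f08f0, 86cd12f, 8cde9c7, a209f18, ada1a7f, bed66cf, c12003f, cefe3bb, d78222d, e3954de}.
Ancestors of cefe3bb: {c12003f, cefe3bb}.
Common ancestors: {c12003f, cefe3bb}.
Among these, cefe3bb is not an ancestor of any other common ancestor — it is the merge base.

cefe3bb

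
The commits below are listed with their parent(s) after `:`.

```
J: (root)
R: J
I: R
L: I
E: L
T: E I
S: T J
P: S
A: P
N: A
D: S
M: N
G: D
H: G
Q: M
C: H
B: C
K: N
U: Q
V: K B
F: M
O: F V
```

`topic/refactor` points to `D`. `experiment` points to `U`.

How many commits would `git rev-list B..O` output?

Reachable from O: {A, B, C, D, E, F, G, H, I, J, K, L, M, N, O, P, R, S, T, V}.
Reachable from B: {B, C, D, E, G, H, I, J, L, R, S, T}.
In O's history but not B's: {A, F, K, M, N, O, P, V} — 8 commits.

8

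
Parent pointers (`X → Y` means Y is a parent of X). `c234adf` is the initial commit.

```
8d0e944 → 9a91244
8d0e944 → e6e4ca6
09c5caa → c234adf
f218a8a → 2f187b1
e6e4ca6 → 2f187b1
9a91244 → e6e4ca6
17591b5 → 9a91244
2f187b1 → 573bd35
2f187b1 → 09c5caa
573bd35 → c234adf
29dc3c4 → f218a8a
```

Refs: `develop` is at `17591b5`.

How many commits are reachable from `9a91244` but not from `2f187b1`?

2

Reachable from 9a91244: {09c5caa, 2f187b1, 573bd35, 9a91244, c234adf, e6e4ca6}.
Reachable from 2f187b1: {09c5caa, 2f187b1, 573bd35, c234adf}.
In 9a91244's history but not 2f187b1's: {9a91244, e6e4ca6} — 2 commits.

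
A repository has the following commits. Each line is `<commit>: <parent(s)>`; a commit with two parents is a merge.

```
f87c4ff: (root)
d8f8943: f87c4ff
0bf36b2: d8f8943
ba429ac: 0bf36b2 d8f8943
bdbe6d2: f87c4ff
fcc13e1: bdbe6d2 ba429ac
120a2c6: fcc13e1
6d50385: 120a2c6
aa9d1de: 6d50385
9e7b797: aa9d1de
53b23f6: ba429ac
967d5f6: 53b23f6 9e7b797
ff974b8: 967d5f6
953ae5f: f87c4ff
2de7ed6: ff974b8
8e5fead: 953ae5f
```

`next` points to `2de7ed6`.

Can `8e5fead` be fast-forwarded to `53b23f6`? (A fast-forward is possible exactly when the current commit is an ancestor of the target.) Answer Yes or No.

No

A fast-forward from 8e5fead to 53b23f6 is possible iff 8e5fead is an ancestor of 53b23f6.
Ancestors of 53b23f6: {0bf36b2, 53b23f6, ba429ac, d8f8943, f87c4ff}.
8e5fead is not among them, so fast-forward is not possible.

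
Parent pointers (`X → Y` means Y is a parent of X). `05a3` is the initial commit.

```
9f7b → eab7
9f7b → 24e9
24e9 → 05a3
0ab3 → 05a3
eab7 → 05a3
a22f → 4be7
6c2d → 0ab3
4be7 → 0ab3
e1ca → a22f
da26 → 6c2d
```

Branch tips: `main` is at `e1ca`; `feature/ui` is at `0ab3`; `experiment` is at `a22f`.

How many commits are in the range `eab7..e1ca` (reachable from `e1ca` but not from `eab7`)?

4

Reachable from e1ca: {05a3, 0ab3, 4be7, a22f, e1ca}.
Reachable from eab7: {05a3, eab7}.
In e1ca's history but not eab7's: {0ab3, 4be7, a22f, e1ca} — 4 commits.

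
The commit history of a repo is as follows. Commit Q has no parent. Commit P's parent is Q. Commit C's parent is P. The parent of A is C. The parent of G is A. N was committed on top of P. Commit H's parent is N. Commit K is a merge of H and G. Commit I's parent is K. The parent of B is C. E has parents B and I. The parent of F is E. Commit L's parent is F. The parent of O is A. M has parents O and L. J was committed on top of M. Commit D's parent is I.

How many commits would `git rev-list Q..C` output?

Reachable from C: {C, P, Q}.
Reachable from Q: {Q}.
In C's history but not Q's: {C, P} — 2 commits.

2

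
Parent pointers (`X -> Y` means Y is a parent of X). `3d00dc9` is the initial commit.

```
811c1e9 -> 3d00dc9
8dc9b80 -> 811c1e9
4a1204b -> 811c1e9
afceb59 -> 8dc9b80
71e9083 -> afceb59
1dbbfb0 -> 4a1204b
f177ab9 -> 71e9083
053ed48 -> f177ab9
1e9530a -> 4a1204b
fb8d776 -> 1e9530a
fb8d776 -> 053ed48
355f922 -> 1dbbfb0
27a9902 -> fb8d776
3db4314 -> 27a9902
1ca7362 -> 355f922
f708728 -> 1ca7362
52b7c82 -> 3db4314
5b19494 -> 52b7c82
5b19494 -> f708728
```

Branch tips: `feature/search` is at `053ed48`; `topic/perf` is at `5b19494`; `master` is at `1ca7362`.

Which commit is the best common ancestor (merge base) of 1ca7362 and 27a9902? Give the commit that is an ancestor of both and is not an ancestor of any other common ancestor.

4a1204b

Ancestors of 1ca7362: {1ca7362, 1dbbfb0, 355f922, 3d00dc9, 4a1204b, 811c1e9}.
Ancestors of 27a9902: {053ed48, 1e9530a, 27a9902, 3d00dc9, 4a1204b, 71e9083, 811c1e9, 8dc9b80, afceb59, f177ab9, fb8d776}.
Common ancestors: {3d00dc9, 4a1204b, 811c1e9}.
Among these, 4a1204b is not an ancestor of any other common ancestor — it is the merge base.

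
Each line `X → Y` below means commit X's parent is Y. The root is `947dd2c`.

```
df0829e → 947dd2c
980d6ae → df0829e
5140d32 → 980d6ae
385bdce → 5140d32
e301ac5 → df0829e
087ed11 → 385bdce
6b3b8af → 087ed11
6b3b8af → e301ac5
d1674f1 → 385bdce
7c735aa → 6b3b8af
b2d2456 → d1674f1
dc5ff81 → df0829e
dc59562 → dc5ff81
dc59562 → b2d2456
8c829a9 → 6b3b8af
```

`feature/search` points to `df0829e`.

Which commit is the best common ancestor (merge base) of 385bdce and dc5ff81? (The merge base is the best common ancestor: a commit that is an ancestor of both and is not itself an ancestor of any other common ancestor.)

Ancestors of 385bdce: {385bdce, 5140d32, 947dd2c, 980d6ae, df0829e}.
Ancestors of dc5ff81: {947dd2c, dc5ff81, df0829e}.
Common ancestors: {947dd2c, df0829e}.
Among these, df0829e is not an ancestor of any other common ancestor — it is the merge base.

df0829e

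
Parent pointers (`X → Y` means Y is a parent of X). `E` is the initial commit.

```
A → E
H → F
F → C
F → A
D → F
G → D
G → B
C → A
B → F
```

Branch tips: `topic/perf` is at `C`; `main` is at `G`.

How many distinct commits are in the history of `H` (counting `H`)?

5

Walking parent pointers from H: reachable set = {A, C, E, F, H}.
That is 5 commits.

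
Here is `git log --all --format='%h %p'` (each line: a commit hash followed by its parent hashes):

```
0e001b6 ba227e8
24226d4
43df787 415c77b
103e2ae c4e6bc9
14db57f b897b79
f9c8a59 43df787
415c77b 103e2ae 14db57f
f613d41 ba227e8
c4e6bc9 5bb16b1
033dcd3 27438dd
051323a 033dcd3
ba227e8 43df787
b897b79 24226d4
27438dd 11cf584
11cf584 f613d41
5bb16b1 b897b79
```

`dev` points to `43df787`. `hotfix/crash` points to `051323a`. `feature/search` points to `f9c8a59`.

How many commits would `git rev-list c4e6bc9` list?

Walking parent pointers from c4e6bc9: reachable set = {24226d4, 5bb16b1, b897b79, c4e6bc9}.
That is 4 commits.

4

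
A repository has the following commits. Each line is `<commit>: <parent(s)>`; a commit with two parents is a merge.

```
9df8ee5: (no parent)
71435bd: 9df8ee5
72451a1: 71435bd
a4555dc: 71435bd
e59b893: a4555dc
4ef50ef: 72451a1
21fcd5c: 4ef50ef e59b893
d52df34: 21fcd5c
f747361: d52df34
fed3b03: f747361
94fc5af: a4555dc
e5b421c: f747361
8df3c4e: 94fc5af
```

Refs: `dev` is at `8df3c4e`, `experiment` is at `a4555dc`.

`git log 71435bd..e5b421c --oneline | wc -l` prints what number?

8

Reachable from e5b421c: {21fcd5c, 4ef50ef, 71435bd, 72451a1, 9df8ee5, a4555dc, d52df34, e59b893, e5b421c, f747361}.
Reachable from 71435bd: {71435bd, 9df8ee5}.
In e5b421c's history but not 71435bd's: {21fcd5c, 4ef50ef, 72451a1, a4555dc, d52df34, e59b893, e5b421c, f747361} — 8 commits.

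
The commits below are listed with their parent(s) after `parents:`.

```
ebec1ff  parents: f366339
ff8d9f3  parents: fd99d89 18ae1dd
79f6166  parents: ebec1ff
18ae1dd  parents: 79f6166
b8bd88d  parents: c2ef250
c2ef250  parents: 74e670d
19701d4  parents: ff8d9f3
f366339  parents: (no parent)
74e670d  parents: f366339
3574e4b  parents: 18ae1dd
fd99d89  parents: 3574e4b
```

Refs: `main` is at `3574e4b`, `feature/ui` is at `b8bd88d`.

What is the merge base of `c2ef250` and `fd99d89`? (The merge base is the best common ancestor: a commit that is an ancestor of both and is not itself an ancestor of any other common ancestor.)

f366339

Ancestors of c2ef250: {74e670d, c2ef250, f366339}.
Ancestors of fd99d89: {18ae1dd, 3574e4b, 79f6166, ebec1ff, f366339, fd99d89}.
Common ancestors: {f366339}.
The only common ancestor is f366339, so it is the merge base.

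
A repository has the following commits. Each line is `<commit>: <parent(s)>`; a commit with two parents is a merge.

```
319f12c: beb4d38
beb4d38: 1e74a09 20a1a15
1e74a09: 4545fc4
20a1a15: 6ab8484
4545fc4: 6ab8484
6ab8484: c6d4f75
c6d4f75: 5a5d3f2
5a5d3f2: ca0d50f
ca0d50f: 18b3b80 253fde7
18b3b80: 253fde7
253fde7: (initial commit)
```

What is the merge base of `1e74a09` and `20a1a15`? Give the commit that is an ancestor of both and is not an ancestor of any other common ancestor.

Ancestors of 1e74a09: {18b3b80, 1e74a09, 253fde7, 4545fc4, 5a5d3f2, 6ab8484, c6d4f75, ca0d50f}.
Ancestors of 20a1a15: {18b3b80, 20a1a15, 253fde7, 5a5d3f2, 6ab8484, c6d4f75, ca0d50f}.
Common ancestors: {18b3b80, 253fde7, 5a5d3f2, 6ab8484, c6d4f75, ca0d50f}.
Among these, 6ab8484 is not an ancestor of any other common ancestor — it is the merge base.

6ab8484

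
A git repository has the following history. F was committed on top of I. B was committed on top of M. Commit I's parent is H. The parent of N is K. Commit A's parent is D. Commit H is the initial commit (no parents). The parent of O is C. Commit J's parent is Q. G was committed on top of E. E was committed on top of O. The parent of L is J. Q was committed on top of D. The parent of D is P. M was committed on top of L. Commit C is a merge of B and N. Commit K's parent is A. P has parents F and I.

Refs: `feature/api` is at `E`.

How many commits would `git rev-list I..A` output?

4

Reachable from A: {A, D, F, H, I, P}.
Reachable from I: {H, I}.
In A's history but not I's: {A, D, F, P} — 4 commits.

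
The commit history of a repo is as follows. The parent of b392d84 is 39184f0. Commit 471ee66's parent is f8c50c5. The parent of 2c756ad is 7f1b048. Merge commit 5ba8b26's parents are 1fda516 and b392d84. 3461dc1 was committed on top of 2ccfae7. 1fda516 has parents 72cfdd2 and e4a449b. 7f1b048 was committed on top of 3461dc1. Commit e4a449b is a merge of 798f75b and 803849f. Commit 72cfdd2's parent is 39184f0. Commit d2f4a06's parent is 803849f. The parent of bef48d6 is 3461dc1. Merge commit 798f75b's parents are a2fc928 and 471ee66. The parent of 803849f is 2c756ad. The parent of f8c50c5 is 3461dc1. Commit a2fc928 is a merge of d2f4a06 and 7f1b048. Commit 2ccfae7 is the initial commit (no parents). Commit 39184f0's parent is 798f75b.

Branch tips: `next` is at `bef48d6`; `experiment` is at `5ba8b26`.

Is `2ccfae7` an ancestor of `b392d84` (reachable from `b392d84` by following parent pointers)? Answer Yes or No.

Yes

Ancestors of b392d84 (commits reachable by following parents): {2c756ad, 2ccfae7, 3461dc1, 39184f0, 471ee66, 798f75b, 7f1b048, 803849f, a2fc928, b392d84, d2f4a06, f8c50c5}.
2ccfae7 is in that set, so it is an ancestor of b392d84.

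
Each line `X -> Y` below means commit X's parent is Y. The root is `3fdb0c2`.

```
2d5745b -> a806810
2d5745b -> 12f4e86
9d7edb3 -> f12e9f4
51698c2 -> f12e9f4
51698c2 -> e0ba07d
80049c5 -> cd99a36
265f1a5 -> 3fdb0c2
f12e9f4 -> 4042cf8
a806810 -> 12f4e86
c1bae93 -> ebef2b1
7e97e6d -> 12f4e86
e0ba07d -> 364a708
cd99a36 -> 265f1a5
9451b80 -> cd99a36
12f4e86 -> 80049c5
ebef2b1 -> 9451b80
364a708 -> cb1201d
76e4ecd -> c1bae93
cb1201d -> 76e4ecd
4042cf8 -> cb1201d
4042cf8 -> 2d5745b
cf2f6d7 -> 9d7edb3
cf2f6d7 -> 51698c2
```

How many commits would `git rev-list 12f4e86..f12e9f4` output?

9

Reachable from f12e9f4: {12f4e86, 265f1a5, 2d5745b, 3fdb0c2, 4042cf8, 76e4ecd, 80049c5, 9451b80, a806810, c1bae93, cb1201d, cd99a36, ebef2b1, f12e9f4}.
Reachable from 12f4e86: {12f4e86, 265f1a5, 3fdb0c2, 80049c5, cd99a36}.
In f12e9f4's history but not 12f4e86's: {2d5745b, 4042cf8, 76e4ecd, 9451b80, a806810, c1bae93, cb1201d, ebef2b1, f12e9f4} — 9 commits.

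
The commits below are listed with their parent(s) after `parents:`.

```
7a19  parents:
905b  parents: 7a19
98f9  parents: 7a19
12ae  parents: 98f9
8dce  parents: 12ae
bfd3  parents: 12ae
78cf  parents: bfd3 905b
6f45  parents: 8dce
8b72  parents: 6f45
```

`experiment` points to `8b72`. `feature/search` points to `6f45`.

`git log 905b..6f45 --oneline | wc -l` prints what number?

Reachable from 6f45: {12ae, 6f45, 7a19, 8dce, 98f9}.
Reachable from 905b: {7a19, 905b}.
In 6f45's history but not 905b's: {12ae, 6f45, 8dce, 98f9} — 4 commits.

4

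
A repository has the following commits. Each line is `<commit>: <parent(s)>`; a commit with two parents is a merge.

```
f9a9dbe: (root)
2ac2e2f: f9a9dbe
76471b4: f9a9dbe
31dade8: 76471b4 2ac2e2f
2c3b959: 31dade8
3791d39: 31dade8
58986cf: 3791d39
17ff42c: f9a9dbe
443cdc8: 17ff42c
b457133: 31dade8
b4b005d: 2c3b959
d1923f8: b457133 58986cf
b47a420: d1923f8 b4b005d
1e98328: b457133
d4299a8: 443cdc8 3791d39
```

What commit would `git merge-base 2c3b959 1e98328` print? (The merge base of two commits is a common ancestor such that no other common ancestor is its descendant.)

Ancestors of 2c3b959: {2ac2e2f, 2c3b959, 31dade8, 76471b4, f9a9dbe}.
Ancestors of 1e98328: {1e98328, 2ac2e2f, 31dade8, 76471b4, b457133, f9a9dbe}.
Common ancestors: {2ac2e2f, 31dade8, 76471b4, f9a9dbe}.
Among these, 31dade8 is not an ancestor of any other common ancestor — it is the merge base.

31dade8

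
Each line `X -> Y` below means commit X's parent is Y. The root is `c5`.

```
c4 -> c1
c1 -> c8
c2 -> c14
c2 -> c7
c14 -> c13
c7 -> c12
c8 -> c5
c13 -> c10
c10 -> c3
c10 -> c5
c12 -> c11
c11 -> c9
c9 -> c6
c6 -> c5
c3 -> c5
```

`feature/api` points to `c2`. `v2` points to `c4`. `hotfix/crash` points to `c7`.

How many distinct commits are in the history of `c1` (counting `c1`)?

3

Walking parent pointers from c1: reachable set = {c1, c5, c8}.
That is 3 commits.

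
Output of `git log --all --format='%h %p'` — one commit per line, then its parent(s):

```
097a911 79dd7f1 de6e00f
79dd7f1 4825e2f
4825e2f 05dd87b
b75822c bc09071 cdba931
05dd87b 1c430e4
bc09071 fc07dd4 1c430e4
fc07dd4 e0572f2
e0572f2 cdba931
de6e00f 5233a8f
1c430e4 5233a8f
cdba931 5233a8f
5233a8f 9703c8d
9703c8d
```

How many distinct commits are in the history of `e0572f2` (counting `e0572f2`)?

4

Walking parent pointers from e0572f2: reachable set = {5233a8f, 9703c8d, cdba931, e0572f2}.
That is 4 commits.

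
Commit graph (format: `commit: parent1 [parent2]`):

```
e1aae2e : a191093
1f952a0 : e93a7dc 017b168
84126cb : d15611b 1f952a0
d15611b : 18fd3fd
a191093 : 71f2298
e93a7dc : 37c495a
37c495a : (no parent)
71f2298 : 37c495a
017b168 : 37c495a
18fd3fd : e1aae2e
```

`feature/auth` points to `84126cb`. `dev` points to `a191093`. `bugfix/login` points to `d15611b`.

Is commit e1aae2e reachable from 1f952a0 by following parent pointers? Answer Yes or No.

Ancestors of 1f952a0: {017b168, 1f952a0, 37c495a, e93a7dc}.
e1aae2e is not in that set, so it is not an ancestor of 1f952a0.

No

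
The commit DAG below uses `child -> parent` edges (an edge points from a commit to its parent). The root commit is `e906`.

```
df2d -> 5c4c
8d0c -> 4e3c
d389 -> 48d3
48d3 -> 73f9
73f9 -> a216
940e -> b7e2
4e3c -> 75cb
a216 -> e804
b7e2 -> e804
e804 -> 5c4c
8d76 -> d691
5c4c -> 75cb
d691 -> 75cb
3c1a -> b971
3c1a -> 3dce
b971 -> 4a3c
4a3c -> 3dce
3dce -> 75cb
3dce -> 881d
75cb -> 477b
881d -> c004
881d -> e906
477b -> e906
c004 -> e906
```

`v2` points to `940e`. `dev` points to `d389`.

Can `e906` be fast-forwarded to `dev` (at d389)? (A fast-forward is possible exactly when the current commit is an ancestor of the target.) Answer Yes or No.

Yes

A fast-forward from e906 to d389 is possible iff e906 is an ancestor of d389.
Ancestors of d389: {477b, 48d3, 5c4c, 73f9, 75cb, a216, d389, e804, e906}.
e906 is among them, so fast-forward is possible.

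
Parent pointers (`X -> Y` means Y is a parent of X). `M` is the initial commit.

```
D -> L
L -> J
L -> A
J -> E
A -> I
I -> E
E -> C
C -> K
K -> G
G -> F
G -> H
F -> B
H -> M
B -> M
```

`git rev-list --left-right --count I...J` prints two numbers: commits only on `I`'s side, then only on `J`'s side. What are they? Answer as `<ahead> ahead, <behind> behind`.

Reachable from I: {B, C, E, F, G, H, I, K, M}.
Reachable from J: {B, C, E, F, G, H, J, K, M}.
Only in I's history (ahead): {I} — 1.
Only in J's history (behind): {J} — 1.

1 ahead, 1 behind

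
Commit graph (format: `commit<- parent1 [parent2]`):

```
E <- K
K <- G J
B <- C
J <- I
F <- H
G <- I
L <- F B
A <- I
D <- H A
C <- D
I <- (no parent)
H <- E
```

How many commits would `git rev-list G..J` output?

Reachable from J: {I, J}.
Reachable from G: {G, I}.
In J's history but not G's: {J} — 1 commit.

1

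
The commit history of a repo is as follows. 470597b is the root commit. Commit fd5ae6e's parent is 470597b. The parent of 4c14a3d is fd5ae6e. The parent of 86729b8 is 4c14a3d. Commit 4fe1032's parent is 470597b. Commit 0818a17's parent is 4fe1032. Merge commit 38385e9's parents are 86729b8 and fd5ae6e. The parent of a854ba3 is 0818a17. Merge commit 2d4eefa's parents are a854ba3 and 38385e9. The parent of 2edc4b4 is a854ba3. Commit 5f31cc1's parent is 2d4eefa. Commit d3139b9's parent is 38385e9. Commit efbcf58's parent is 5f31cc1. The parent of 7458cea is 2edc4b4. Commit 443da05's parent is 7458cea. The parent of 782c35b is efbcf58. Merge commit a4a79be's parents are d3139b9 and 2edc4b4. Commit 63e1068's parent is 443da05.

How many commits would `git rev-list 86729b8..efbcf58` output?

Reachable from efbcf58: {0818a17, 2d4eefa, 38385e9, 470597b, 4c14a3d, 4fe1032, 5f31cc1, 86729b8, a854ba3, efbcf58, fd5ae6e}.
Reachable from 86729b8: {470597b, 4c14a3d, 86729b8, fd5ae6e}.
In efbcf58's history but not 86729b8's: {0818a17, 2d4eefa, 38385e9, 4fe1032, 5f31cc1, a854ba3, efbcf58} — 7 commits.

7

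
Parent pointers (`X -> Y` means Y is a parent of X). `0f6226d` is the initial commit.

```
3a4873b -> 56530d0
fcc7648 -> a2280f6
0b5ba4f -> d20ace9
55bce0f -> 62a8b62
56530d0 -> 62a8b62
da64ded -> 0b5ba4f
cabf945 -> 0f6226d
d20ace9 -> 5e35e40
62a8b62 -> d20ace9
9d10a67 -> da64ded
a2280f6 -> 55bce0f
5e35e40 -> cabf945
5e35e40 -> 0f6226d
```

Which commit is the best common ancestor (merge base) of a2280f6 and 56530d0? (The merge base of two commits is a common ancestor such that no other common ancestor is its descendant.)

Ancestors of a2280f6: {0f6226d, 55bce0f, 5e35e40, 62a8b62, a2280f6, cabf945, d20ace9}.
Ancestors of 56530d0: {0f6226d, 56530d0, 5e35e40, 62a8b62, cabf945, d20ace9}.
Common ancestors: {0f6226d, 5e35e40, 62a8b62, cabf945, d20ace9}.
Among these, 62a8b62 is not an ancestor of any other common ancestor — it is the merge base.

62a8b62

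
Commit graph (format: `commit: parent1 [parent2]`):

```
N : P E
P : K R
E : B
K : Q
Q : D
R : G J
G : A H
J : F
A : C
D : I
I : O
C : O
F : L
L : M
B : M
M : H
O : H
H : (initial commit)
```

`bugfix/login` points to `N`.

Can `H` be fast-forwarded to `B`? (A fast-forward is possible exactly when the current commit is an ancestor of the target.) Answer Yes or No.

Yes

A fast-forward from H to B is possible iff H is an ancestor of B.
Ancestors of B: {B, H, M}.
H is among them, so fast-forward is possible.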